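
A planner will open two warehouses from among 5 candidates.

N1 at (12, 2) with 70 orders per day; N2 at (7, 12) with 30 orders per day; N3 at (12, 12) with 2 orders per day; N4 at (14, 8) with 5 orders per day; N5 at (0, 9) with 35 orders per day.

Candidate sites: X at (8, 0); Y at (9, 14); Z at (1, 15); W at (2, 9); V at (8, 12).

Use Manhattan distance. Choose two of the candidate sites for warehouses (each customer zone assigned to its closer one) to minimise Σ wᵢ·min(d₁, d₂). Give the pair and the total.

{X, W}, total 821

Evaluate every pair (each demand assigned to the nearer of the two):
  {X, W}: total = 821
  {X, V}: total = 893
  {X, Z}: total = 1033
  {X, Y}: total = 1095
  {W, V}: total = 1138
  {Y, W}: total = 1305
  {Z, V}: total = 1313
  {Y, V}: total = 1453
  {Y, Z}: total = 1480
  {Z, W}: total = 1591
Best pair: {X, W} with total 821.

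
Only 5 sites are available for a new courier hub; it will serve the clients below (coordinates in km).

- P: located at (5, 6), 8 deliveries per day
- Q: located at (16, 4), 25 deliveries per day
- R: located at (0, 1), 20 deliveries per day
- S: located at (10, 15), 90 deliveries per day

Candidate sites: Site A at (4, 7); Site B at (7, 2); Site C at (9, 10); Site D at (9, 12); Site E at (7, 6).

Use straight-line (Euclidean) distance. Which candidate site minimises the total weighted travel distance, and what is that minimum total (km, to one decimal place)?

Site D, total 892.3 km

Total weighted distance at each candidate:
  Site A (4, 7): total = 1364.8
  Site B (7, 2): total = 1608.4
  Site C (9, 10): total = 989.2
  Site D (9, 12): total = 892.3
  Site E (7, 6): total = 1272.4
Minimum is at Site D with total 892.3 km.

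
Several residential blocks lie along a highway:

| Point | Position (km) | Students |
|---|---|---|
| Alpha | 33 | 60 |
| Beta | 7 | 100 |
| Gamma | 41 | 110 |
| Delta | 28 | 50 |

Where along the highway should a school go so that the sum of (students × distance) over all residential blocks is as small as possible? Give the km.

For a sum of weighted absolute distances on a line, the optimum is the weighted median (not the mean). Total weight W = 320; half-weight = 160.
Sort by position and accumulate weight:
  km 7 (Beta, w=100) → cum 100
  km 28 (Delta, w=50) → cum 150
  km 33 (Alpha, w=60) → cum 210  ≥ 160 → median here
  km 41 (Gamma, w=110) → cum 320
Optimal location: km 33.

x = 33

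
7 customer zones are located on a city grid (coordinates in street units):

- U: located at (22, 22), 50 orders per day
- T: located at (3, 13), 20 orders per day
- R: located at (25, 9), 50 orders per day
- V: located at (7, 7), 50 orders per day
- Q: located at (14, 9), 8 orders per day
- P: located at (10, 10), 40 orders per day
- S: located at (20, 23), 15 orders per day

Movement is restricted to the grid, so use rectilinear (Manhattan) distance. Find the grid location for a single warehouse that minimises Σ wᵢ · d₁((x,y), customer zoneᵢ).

(14, 10)

Manhattan distance separates: Σwᵢ(|x−xᵢ|+|y−yᵢ|) = Σwᵢ|x−xᵢ| + Σwᵢ|y−yᵢ|, so x and y are optimised independently as 1-D weighted medians.
Total weight W = 233; half = 116.5.
x-coordinate, sorted with cumulative weight:
  x=3 (T, w=20) cum 20
  x=7 (V, w=50) cum 70
  x=10 (P, w=40) cum 110
  x=14 (Q, w=8) cum 118  ← median
  x=20 (S, w=15) cum 133
  x=22 (U, w=50) cum 183
  x=25 (R, w=50) cum 233
⇒ x* = 14
y-coordinate, sorted with cumulative weight:
  y=7 (V, w=50) cum 50
  y=9 (R, w=50) cum 100
  y=9 (Q, w=8) cum 108
  y=10 (P, w=40) cum 148  ← median
  y=13 (T, w=20) cum 168
  y=22 (U, w=50) cum 218
  y=23 (S, w=15) cum 233
⇒ y* = 10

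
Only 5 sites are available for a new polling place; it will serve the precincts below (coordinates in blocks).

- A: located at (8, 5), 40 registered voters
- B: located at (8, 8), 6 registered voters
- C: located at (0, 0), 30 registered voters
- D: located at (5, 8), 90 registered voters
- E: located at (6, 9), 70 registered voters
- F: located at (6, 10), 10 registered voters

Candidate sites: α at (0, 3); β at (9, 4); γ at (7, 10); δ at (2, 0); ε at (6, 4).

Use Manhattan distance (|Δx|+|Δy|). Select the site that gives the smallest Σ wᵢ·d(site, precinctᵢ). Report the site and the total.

γ, total 1278 blocks

Total weighted distance at each candidate:
  α (0, 3): total = 2438
  β (9, 4): total = 1870
  γ (7, 10): total = 1278
  δ (2, 0): total = 2624
  ε (6, 4): total = 1316
Minimum is at γ with total 1278 blocks.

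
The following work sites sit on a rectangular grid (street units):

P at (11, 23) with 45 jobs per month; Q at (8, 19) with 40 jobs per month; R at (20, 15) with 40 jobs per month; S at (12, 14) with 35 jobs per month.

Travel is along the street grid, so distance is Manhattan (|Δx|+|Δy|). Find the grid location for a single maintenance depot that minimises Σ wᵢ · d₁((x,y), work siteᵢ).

(11, 19)

Manhattan distance separates: Σwᵢ(|x−xᵢ|+|y−yᵢ|) = Σwᵢ|x−xᵢ| + Σwᵢ|y−yᵢ|, so x and y are optimised independently as 1-D weighted medians.
Total weight W = 160; half = 80.
x-coordinate, sorted with cumulative weight:
  x=8 (Q, w=40) cum 40
  x=11 (P, w=45) cum 85  ← median
  x=12 (S, w=35) cum 120
  x=20 (R, w=40) cum 160
⇒ x* = 11
y-coordinate, sorted with cumulative weight:
  y=14 (S, w=35) cum 35
  y=15 (R, w=40) cum 75
  y=19 (Q, w=40) cum 115  ← median
  y=23 (P, w=45) cum 160
⇒ y* = 19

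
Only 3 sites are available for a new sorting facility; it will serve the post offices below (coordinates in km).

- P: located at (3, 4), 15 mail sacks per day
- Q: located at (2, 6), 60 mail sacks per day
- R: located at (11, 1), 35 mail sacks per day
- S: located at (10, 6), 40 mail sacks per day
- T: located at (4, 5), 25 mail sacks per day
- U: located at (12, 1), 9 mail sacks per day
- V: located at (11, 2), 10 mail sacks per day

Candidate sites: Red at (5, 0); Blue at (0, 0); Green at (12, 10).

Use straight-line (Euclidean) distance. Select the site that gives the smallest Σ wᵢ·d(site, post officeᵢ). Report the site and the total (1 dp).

Red, total 1249.2 km

Total weighted distance at each candidate:
  Red (5, 0): total = 1249.2
  Blue (0, 0): total = 1687.8
  Green (12, 10): total = 1701.8
Minimum is at Red with total 1249.2 km.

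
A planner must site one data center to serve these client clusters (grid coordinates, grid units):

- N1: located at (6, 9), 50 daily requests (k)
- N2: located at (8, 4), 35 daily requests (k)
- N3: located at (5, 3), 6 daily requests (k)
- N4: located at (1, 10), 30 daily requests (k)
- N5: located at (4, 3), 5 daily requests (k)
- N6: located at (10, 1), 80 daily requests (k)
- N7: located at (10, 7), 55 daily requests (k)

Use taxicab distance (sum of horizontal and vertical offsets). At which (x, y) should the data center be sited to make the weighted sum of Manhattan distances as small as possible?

Manhattan distance separates: Σwᵢ(|x−xᵢ|+|y−yᵢ|) = Σwᵢ|x−xᵢ| + Σwᵢ|y−yᵢ|, so x and y are optimised independently as 1-D weighted medians.
Total weight W = 261; half = 130.5.
x-coordinate, sorted with cumulative weight:
  x=1 (N4, w=30) cum 30
  x=4 (N5, w=5) cum 35
  x=5 (N3, w=6) cum 41
  x=6 (N1, w=50) cum 91
  x=8 (N2, w=35) cum 126
  x=10 (N6, w=80) cum 206  ← median
  x=10 (N7, w=55) cum 261
⇒ x* = 10
y-coordinate, sorted with cumulative weight:
  y=1 (N6, w=80) cum 80
  y=3 (N3, w=6) cum 86
  y=3 (N5, w=5) cum 91
  y=4 (N2, w=35) cum 126
  y=7 (N7, w=55) cum 181  ← median
  y=9 (N1, w=50) cum 231
  y=10 (N4, w=30) cum 261
⇒ y* = 7

(10, 7)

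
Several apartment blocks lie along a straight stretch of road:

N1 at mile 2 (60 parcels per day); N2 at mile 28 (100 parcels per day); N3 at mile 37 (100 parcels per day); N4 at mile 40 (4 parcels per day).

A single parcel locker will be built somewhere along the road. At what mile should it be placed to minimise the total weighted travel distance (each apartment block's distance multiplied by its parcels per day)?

x = 28

For a sum of weighted absolute distances on a line, the optimum is the weighted median (not the mean). Total weight W = 264; half-weight = 132.
Sort by position and accumulate weight:
  mile 2 (N1, w=60) → cum 60
  mile 28 (N2, w=100) → cum 160  ≥ 132 → median here
  mile 37 (N3, w=100) → cum 260
  mile 40 (N4, w=4) → cum 264
Optimal location: mile 28.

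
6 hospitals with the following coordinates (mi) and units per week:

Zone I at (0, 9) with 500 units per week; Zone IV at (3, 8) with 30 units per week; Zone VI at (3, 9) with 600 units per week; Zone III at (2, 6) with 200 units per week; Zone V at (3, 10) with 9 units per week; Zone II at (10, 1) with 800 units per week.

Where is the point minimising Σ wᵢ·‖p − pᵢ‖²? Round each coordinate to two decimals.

(4.82, 5.72)

The minimiser of Σwᵢ‖p−pᵢ‖² is the weighted centroid p* = (Σwᵢpᵢ)/(Σwᵢ).
Σwᵢ = 2139.
Σwᵢxᵢ = 500·0 + 30·3 + 600·3 + 200·2 + 9·3 + 800·10 = 10317.
Σwᵢyᵢ = 500·9 + 30·8 + 600·9 + 200·6 + 9·10 + 800·1 = 12230.
x* = 10317/2139 = 4.82, y* = 12230/2139 = 5.72.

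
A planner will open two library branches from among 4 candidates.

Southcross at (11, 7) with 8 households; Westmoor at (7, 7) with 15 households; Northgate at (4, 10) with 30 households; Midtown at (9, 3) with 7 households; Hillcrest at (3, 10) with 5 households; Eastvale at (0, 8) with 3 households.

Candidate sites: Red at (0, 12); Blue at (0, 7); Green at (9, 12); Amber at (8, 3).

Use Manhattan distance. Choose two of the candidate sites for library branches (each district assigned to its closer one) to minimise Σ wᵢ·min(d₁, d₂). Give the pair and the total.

Evaluate every pair (each demand assigned to the nearer of the two):
  {Red, Amber}: total = 355
  {Blue, Amber}: total = 381
  {Green, Amber}: total = 427
  {Red, Green}: total = 441
  {Blue, Green}: total = 467
  {Red, Blue}: total = 492
Best pair: {Red, Amber} with total 355.

{Red, Amber}, total 355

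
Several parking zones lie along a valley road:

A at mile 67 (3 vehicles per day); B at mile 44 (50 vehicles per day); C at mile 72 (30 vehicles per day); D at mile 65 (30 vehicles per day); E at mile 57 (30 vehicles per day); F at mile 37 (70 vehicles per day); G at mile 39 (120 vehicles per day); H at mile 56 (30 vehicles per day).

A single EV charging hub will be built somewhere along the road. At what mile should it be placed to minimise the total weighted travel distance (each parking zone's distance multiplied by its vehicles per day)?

x = 39

For a sum of weighted absolute distances on a line, the optimum is the weighted median (not the mean). Total weight W = 363; half-weight = 181.5.
Sort by position and accumulate weight:
  mile 37 (F, w=70) → cum 70
  mile 39 (G, w=120) → cum 190  ≥ 181.5 → median here
  mile 44 (B, w=50) → cum 240
  mile 56 (H, w=30) → cum 270
  mile 57 (E, w=30) → cum 300
  mile 65 (D, w=30) → cum 330
  mile 67 (A, w=3) → cum 333
  mile 72 (C, w=30) → cum 363
Optimal location: mile 39.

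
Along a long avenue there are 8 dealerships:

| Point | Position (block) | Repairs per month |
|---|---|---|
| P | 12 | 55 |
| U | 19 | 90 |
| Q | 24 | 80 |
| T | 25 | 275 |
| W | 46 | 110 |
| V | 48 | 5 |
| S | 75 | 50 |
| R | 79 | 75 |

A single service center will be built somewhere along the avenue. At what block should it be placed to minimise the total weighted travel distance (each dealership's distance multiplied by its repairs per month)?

For a sum of weighted absolute distances on a line, the optimum is the weighted median (not the mean). Total weight W = 740; half-weight = 370.
Sort by position and accumulate weight:
  block 12 (P, w=55) → cum 55
  block 19 (U, w=90) → cum 145
  block 24 (Q, w=80) → cum 225
  block 25 (T, w=275) → cum 500  ≥ 370 → median here
  block 46 (W, w=110) → cum 610
  block 48 (V, w=5) → cum 615
  block 75 (S, w=50) → cum 665
  block 79 (R, w=75) → cum 740
Optimal location: block 25.

x = 25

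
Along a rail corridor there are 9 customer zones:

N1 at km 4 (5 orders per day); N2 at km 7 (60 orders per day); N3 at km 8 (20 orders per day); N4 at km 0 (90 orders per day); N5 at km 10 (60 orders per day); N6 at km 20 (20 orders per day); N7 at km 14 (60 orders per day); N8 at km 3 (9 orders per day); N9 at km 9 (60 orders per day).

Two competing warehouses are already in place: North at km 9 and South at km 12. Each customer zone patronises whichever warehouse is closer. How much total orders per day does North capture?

304

The indifferent point is the midpoint (9+12)/2 = 10.5; customer zones left of it (closer to North at 9) go to North, those right go to South.
  N4 at 0 (w=90) → North
  N8 at 3 (w=9) → North
  N1 at 4 (w=5) → North
  N2 at 7 (w=60) → North
  N3 at 8 (w=20) → North
  N9 at 9 (w=60) → North
  N5 at 10 (w=60) → North
  N7 at 14 (w=60) → South
  N6 at 20 (w=20) → South
North captures 304; South captures 80.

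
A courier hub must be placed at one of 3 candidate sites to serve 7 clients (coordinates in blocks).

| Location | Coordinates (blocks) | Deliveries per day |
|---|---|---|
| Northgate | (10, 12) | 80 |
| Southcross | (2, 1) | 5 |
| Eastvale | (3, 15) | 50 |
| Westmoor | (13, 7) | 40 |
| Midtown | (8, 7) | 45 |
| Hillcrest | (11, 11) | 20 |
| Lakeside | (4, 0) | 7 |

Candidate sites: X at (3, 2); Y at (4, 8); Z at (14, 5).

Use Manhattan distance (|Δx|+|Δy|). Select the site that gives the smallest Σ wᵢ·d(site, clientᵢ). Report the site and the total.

Total weighted distance at each candidate:
  X (3, 2): total = 3431
  Y (4, 8): total = 2126
  Z (14, 5): total = 2775
Minimum is at Y with total 2126 blocks.

Y, total 2126 blocks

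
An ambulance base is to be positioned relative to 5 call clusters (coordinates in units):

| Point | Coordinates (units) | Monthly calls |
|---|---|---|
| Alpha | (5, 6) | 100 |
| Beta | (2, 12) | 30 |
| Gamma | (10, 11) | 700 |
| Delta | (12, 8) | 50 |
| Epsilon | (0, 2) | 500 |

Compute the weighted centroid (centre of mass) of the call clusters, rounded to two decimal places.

The minimiser of Σwᵢ‖p−pᵢ‖² is the weighted centroid p* = (Σwᵢpᵢ)/(Σwᵢ).
Σwᵢ = 1380.
Σwᵢxᵢ = 100·5 + 30·2 + 700·10 + 50·12 + 500·0 = 8160.
Σwᵢyᵢ = 100·6 + 30·12 + 700·11 + 50·8 + 500·2 = 10060.
x* = 8160/1380 = 5.91, y* = 10060/1380 = 7.29.

(5.91, 7.29)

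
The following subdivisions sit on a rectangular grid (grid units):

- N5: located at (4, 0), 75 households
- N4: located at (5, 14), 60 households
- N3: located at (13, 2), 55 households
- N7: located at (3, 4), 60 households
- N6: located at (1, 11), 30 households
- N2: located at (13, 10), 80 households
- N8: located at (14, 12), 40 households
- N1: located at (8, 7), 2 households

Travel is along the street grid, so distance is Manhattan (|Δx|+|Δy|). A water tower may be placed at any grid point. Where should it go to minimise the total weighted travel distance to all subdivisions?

Manhattan distance separates: Σwᵢ(|x−xᵢ|+|y−yᵢ|) = Σwᵢ|x−xᵢ| + Σwᵢ|y−yᵢ|, so x and y are optimised independently as 1-D weighted medians.
Total weight W = 402; half = 201.
x-coordinate, sorted with cumulative weight:
  x=1 (N6, w=30) cum 30
  x=3 (N7, w=60) cum 90
  x=4 (N5, w=75) cum 165
  x=5 (N4, w=60) cum 225  ← median
  x=8 (N1, w=2) cum 227
  x=13 (N3, w=55) cum 282
  x=13 (N2, w=80) cum 362
  x=14 (N8, w=40) cum 402
⇒ x* = 5
y-coordinate, sorted with cumulative weight:
  y=0 (N5, w=75) cum 75
  y=2 (N3, w=55) cum 130
  y=4 (N7, w=60) cum 190
  y=7 (N1, w=2) cum 192
  y=10 (N2, w=80) cum 272  ← median
  y=11 (N6, w=30) cum 302
  y=12 (N8, w=40) cum 342
  y=14 (N4, w=60) cum 402
⇒ y* = 10

(5, 10)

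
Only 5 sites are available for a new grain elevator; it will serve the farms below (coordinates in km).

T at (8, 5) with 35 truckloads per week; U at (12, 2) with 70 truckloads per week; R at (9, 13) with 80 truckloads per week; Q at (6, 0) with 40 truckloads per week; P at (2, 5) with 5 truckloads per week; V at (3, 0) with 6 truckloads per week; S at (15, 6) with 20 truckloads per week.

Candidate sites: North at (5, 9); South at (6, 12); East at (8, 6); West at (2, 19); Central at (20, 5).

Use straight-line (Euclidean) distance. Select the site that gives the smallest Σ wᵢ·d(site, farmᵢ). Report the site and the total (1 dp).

East, total 1466.9 km

Total weighted distance at each candidate:
  North (5, 9): total = 1971.9
  South (6, 12): total = 2135.0
  East (8, 6): total = 1466.9
  West (2, 19): total = 3979.8
  Central (20, 5): total = 2999.1
Minimum is at East with total 1466.9 km.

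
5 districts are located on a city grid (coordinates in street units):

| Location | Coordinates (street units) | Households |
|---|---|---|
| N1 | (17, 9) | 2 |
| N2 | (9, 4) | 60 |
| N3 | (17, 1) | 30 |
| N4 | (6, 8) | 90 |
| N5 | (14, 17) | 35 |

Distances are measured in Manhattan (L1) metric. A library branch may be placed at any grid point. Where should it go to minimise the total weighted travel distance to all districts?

Manhattan distance separates: Σwᵢ(|x−xᵢ|+|y−yᵢ|) = Σwᵢ|x−xᵢ| + Σwᵢ|y−yᵢ|, so x and y are optimised independently as 1-D weighted medians.
Total weight W = 217; half = 108.5.
x-coordinate, sorted with cumulative weight:
  x=6 (N4, w=90) cum 90
  x=9 (N2, w=60) cum 150  ← median
  x=14 (N5, w=35) cum 185
  x=17 (N1, w=2) cum 187
  x=17 (N3, w=30) cum 217
⇒ x* = 9
y-coordinate, sorted with cumulative weight:
  y=1 (N3, w=30) cum 30
  y=4 (N2, w=60) cum 90
  y=8 (N4, w=90) cum 180  ← median
  y=9 (N1, w=2) cum 182
  y=17 (N5, w=35) cum 217
⇒ y* = 8

(9, 8)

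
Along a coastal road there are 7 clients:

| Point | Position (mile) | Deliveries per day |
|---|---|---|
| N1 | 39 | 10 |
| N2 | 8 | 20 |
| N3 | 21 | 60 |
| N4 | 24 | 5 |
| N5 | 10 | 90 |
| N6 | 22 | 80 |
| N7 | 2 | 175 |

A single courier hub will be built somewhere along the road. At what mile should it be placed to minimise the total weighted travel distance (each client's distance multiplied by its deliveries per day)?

x = 10

For a sum of weighted absolute distances on a line, the optimum is the weighted median (not the mean). Total weight W = 440; half-weight = 220.
Sort by position and accumulate weight:
  mile 2 (N7, w=175) → cum 175
  mile 8 (N2, w=20) → cum 195
  mile 10 (N5, w=90) → cum 285  ≥ 220 → median here
  mile 21 (N3, w=60) → cum 345
  mile 22 (N6, w=80) → cum 425
  mile 24 (N4, w=5) → cum 430
  mile 39 (N1, w=10) → cum 440
Optimal location: mile 10.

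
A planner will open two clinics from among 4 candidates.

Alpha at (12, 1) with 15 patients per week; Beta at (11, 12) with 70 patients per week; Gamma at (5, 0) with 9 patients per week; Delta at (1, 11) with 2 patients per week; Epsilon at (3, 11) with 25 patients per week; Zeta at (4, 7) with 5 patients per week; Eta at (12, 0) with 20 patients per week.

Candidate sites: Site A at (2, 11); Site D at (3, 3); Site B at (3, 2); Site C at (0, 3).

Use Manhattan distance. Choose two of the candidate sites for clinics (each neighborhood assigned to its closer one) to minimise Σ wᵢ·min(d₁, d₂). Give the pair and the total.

Evaluate every pair (each demand assigned to the nearer of the two):
  {Site A, Site B}: total = 1163
  {Site A, Site D}: total = 1202
  {Site A, Site C}: total = 1339
  {Site D, Site B}: total = 1841
  {Site D, Site C}: total = 1883
  {Site B, Site C}: total = 1939
Best pair: {Site A, Site B} with total 1163.

{Site A, Site B}, total 1163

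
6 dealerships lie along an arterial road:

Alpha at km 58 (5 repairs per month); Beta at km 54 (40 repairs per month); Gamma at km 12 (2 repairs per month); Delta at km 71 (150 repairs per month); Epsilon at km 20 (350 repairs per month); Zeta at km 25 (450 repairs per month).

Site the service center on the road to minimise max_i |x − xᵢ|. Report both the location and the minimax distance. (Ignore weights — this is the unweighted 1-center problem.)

location 41.5, max distance 29.5

The 1-center on a line is the midpoint of the two extreme points: leftmost at 12, rightmost at 71.
Optimal location = (12 + 71)/2 = 41.5; maximum distance = (71 − 12)/2 = 29.5.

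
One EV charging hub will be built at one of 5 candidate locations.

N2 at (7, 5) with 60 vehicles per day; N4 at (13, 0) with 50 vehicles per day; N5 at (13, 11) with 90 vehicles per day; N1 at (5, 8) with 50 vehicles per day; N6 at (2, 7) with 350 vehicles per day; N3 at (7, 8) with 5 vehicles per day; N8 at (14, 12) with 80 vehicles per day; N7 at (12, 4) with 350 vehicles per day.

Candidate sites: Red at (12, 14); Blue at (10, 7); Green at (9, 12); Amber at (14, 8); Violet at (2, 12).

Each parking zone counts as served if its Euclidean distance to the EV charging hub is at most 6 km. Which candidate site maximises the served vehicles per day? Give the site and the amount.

Coverage radius r = 6 km; a point is covered iff (Δx)²+(Δy)² ≤ 6² = 36.
  Red (12, 14): covers {N5, N8} → 170
  Blue (10, 7): covers {N2, N5, N1, N3, N7} → 555
  Green (9, 12): covers {N5, N1, N3, N8} → 225
  Amber (14, 8): covers {N5, N8, N7} → 520
  Violet (2, 12): covers {N1, N6} → 400
Maximum coverage at Blue: 555 vehicles per day.

Blue, covering 555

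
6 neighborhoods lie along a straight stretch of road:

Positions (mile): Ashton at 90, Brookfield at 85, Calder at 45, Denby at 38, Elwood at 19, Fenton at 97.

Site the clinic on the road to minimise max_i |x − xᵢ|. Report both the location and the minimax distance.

location 58, max distance 39

The 1-center on a line is the midpoint of the two extreme points: leftmost at 19, rightmost at 97.
Optimal location = (19 + 97)/2 = 58; maximum distance = (97 − 19)/2 = 39.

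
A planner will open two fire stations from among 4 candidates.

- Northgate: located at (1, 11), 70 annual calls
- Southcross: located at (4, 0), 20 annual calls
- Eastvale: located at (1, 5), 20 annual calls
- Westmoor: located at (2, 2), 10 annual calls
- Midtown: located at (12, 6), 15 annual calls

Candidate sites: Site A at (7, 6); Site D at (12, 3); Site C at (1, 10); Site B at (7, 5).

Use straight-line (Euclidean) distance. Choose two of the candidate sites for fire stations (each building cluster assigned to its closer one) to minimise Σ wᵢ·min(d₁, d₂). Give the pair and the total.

Evaluate every pair (each demand assigned to the nearer of the two):
  {Site C, Site B}: total = 421.4
  {Site A, Site C}: total = 443.2
  {Site D, Site C}: total = 466.5
  {Site A, Site D}: total = 911.6
  {Site A, Site B}: total = 916.6
  {Site D, Site B}: total = 933.9
Best pair: {Site C, Site B} with total 421.4.

{Site C, Site B}, total 421.4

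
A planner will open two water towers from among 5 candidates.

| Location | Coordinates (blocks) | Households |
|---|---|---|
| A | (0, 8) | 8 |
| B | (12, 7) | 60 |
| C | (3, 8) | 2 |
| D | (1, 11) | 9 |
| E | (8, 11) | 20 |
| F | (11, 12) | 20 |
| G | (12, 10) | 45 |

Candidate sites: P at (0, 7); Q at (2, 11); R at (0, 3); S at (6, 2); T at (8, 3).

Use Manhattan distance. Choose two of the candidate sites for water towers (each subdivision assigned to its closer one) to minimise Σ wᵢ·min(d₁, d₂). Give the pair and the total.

Evaluate every pair (each demand assigned to the nearer of the two):
  {Q, T}: total = 1352
  {P, T}: total = 1436
  {R, T}: total = 1512
  {Q, S}: total = 1532
  {P, Q}: total = 1560
  {S, T}: total = 1615
  {Q, R}: total = 1712
  {P, S}: total = 1871
  {R, S}: total = 1947
  {P, R}: total = 2016
Best pair: {Q, T} with total 1352.

{Q, T}, total 1352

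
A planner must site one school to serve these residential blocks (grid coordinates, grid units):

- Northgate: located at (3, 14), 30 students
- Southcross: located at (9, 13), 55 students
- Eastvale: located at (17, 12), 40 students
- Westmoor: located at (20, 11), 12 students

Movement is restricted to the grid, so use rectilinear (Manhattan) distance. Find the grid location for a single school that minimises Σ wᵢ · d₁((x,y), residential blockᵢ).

Manhattan distance separates: Σwᵢ(|x−xᵢ|+|y−yᵢ|) = Σwᵢ|x−xᵢ| + Σwᵢ|y−yᵢ|, so x and y are optimised independently as 1-D weighted medians.
Total weight W = 137; half = 68.5.
x-coordinate, sorted with cumulative weight:
  x=3 (Northgate, w=30) cum 30
  x=9 (Southcross, w=55) cum 85  ← median
  x=17 (Eastvale, w=40) cum 125
  x=20 (Westmoor, w=12) cum 137
⇒ x* = 9
y-coordinate, sorted with cumulative weight:
  y=11 (Westmoor, w=12) cum 12
  y=12 (Eastvale, w=40) cum 52
  y=13 (Southcross, w=55) cum 107  ← median
  y=14 (Northgate, w=30) cum 137
⇒ y* = 13

(9, 13)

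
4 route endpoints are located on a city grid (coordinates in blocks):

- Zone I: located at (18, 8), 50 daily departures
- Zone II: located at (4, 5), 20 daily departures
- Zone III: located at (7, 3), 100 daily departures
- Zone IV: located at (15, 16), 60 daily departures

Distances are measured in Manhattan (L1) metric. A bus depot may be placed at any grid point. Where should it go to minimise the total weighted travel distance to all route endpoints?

Manhattan distance separates: Σwᵢ(|x−xᵢ|+|y−yᵢ|) = Σwᵢ|x−xᵢ| + Σwᵢ|y−yᵢ|, so x and y are optimised independently as 1-D weighted medians.
Total weight W = 230; half = 115.
x-coordinate, sorted with cumulative weight:
  x=4 (Zone II, w=20) cum 20
  x=7 (Zone III, w=100) cum 120  ← median
  x=15 (Zone IV, w=60) cum 180
  x=18 (Zone I, w=50) cum 230
⇒ x* = 7
y-coordinate, sorted with cumulative weight:
  y=3 (Zone III, w=100) cum 100
  y=5 (Zone II, w=20) cum 120  ← median
  y=8 (Zone I, w=50) cum 170
  y=16 (Zone IV, w=60) cum 230
⇒ y* = 5

(7, 5)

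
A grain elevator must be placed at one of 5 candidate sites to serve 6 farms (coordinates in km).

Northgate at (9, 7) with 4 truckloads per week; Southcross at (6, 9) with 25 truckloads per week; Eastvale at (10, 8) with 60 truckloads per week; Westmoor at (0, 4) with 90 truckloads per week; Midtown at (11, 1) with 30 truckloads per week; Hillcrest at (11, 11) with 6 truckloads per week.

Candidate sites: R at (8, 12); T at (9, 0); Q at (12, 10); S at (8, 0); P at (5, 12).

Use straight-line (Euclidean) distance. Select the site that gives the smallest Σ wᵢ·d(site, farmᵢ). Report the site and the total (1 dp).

Total weighted distance at each candidate:
  R (8, 12): total = 1758.1
  T (9, 0): total = 1769.5
  Q (12, 10): total = 1826.4
  S (8, 0): total = 1721.8
  P (5, 12): total = 1750.3
Minimum is at S with total 1721.8 km.

S, total 1721.8 km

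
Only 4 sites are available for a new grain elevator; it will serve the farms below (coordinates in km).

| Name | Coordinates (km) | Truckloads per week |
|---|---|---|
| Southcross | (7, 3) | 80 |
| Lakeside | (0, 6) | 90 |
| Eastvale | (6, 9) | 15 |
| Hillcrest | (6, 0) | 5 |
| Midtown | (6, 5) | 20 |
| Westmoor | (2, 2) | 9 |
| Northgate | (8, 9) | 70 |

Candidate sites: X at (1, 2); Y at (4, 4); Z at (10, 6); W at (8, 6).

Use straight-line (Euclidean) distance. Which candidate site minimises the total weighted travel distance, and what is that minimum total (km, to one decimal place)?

Total weighted distance at each candidate:
  X (1, 2): total = 1832.2
  Y (4, 4): total = 1277.0
  Z (10, 6): total = 1765.8
  W (8, 6): total = 1378.3
Minimum is at Y with total 1277.0 km.

Y, total 1277.0 km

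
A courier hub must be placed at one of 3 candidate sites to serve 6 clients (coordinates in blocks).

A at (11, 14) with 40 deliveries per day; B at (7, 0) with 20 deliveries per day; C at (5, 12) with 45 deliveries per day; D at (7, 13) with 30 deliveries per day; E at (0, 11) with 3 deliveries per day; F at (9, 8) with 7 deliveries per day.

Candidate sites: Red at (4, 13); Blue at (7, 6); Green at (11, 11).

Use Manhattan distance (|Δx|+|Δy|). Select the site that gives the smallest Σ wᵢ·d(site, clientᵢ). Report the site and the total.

Total weighted distance at each candidate:
  Red (4, 13): total = 908
  Blue (7, 6): total = 1234
  Green (11, 11): total = 983
Minimum is at Red with total 908 blocks.

Red, total 908 blocks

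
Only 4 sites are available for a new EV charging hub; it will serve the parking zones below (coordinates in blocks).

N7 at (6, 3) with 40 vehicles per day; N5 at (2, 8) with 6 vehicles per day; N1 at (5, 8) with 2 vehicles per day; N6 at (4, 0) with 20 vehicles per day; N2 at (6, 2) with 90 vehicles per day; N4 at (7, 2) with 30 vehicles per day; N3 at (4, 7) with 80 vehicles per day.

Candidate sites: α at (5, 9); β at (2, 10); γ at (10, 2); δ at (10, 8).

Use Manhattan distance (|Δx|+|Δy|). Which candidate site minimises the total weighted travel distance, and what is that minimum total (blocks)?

α, total 1736 blocks

Total weighted distance at each candidate:
  α (5, 9): total = 1736
  β (2, 10): total = 2572
  γ (10, 2): total = 1796
  δ (10, 8): total = 2428
Minimum is at α with total 1736 blocks.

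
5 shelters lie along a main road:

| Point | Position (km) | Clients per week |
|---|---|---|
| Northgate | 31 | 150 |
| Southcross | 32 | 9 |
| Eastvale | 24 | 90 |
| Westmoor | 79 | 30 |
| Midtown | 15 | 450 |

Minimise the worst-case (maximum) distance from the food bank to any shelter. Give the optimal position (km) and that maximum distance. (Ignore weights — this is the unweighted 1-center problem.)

The 1-center on a line is the midpoint of the two extreme points: leftmost at 15, rightmost at 79.
Optimal location = (15 + 79)/2 = 47; maximum distance = (79 − 15)/2 = 32.

location 47, max distance 32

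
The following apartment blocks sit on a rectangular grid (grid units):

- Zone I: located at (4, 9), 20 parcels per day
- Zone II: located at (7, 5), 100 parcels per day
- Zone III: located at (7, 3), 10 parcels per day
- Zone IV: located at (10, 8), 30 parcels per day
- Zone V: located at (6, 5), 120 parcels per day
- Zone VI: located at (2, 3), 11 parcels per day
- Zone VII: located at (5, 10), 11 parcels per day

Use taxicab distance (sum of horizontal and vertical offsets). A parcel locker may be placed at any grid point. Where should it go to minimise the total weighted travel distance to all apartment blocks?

(6, 5)

Manhattan distance separates: Σwᵢ(|x−xᵢ|+|y−yᵢ|) = Σwᵢ|x−xᵢ| + Σwᵢ|y−yᵢ|, so x and y are optimised independently as 1-D weighted medians.
Total weight W = 302; half = 151.
x-coordinate, sorted with cumulative weight:
  x=2 (Zone VI, w=11) cum 11
  x=4 (Zone I, w=20) cum 31
  x=5 (Zone VII, w=11) cum 42
  x=6 (Zone V, w=120) cum 162  ← median
  x=7 (Zone II, w=100) cum 262
  x=7 (Zone III, w=10) cum 272
  x=10 (Zone IV, w=30) cum 302
⇒ x* = 6
y-coordinate, sorted with cumulative weight:
  y=3 (Zone III, w=10) cum 10
  y=3 (Zone VI, w=11) cum 21
  y=5 (Zone II, w=100) cum 121
  y=5 (Zone V, w=120) cum 241  ← median
  y=8 (Zone IV, w=30) cum 271
  y=9 (Zone I, w=20) cum 291
  y=10 (Zone VII, w=11) cum 302
⇒ y* = 5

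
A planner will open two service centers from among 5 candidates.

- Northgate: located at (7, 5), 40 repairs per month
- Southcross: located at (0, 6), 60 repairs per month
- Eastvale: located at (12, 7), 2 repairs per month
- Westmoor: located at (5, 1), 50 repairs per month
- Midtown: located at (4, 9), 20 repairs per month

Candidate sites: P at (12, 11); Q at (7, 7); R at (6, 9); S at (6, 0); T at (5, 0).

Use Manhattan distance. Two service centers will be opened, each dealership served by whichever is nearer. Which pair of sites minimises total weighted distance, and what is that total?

Evaluate every pair (each demand assigned to the nearer of the two):
  {Q, T}: total = 720
  {Q, S}: total = 770
  {R, T}: total = 846
  {R, S}: total = 896
  {Q, R}: total = 1010
  {P, Q}: total = 1068
  {S, T}: total = 1176
  {P, T}: total = 1198
  {P, R}: total = 1238
  {P, S}: total = 1268
Best pair: {Q, T} with total 720.

{Q, T}, total 720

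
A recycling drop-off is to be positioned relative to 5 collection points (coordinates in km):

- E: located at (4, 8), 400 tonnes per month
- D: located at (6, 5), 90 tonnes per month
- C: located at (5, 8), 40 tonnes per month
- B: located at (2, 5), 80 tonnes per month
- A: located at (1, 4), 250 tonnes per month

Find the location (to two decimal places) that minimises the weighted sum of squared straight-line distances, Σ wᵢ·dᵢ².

(3.20, 6.24)

The minimiser of Σwᵢ‖p−pᵢ‖² is the weighted centroid p* = (Σwᵢpᵢ)/(Σwᵢ).
Σwᵢ = 860.
Σwᵢxᵢ = 400·4 + 90·6 + 40·5 + 80·2 + 250·1 = 2750.
Σwᵢyᵢ = 400·8 + 90·5 + 40·8 + 80·5 + 250·4 = 5370.
x* = 2750/860 = 3.20, y* = 5370/860 = 6.24.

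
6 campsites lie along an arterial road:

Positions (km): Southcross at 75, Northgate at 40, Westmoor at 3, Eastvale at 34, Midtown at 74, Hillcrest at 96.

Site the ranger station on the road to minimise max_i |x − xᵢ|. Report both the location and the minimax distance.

The 1-center on a line is the midpoint of the two extreme points: leftmost at 3, rightmost at 96.
Optimal location = (3 + 96)/2 = 49.5; maximum distance = (96 − 3)/2 = 46.5.

location 49.5, max distance 46.5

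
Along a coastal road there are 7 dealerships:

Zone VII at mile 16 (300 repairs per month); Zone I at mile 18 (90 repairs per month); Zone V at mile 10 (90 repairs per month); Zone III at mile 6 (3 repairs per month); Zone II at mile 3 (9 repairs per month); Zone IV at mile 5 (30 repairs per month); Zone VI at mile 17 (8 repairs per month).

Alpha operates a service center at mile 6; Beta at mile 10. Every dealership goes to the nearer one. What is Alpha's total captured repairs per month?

42

The indifferent point is the midpoint (6+10)/2 = 8; dealerships left of it (closer to Alpha at 6) go to Alpha, those right go to Beta.
  Zone II at 3 (w=9) → Alpha
  Zone IV at 5 (w=30) → Alpha
  Zone III at 6 (w=3) → Alpha
  Zone V at 10 (w=90) → Beta
  Zone VII at 16 (w=300) → Beta
  Zone VI at 17 (w=8) → Beta
  Zone I at 18 (w=90) → Beta
Alpha captures 42; Beta captures 488.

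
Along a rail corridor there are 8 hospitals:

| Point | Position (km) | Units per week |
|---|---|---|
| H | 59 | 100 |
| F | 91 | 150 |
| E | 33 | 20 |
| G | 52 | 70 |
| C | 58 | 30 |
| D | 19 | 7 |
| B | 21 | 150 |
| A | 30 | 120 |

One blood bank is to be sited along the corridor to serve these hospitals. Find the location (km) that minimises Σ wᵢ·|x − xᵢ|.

For a sum of weighted absolute distances on a line, the optimum is the weighted median (not the mean). Total weight W = 647; half-weight = 323.5.
Sort by position and accumulate weight:
  km 19 (D, w=7) → cum 7
  km 21 (B, w=150) → cum 157
  km 30 (A, w=120) → cum 277
  km 33 (E, w=20) → cum 297
  km 52 (G, w=70) → cum 367  ≥ 323.5 → median here
  km 58 (C, w=30) → cum 397
  km 59 (H, w=100) → cum 497
  km 91 (F, w=150) → cum 647
Optimal location: km 52.

x = 52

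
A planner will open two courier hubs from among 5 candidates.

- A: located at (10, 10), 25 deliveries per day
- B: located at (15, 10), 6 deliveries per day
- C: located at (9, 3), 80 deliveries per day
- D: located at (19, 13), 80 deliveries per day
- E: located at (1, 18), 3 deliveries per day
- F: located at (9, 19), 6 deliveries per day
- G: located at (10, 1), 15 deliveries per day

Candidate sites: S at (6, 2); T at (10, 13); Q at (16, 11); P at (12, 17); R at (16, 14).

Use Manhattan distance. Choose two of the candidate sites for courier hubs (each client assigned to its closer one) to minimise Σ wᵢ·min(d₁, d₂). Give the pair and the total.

Evaluate every pair (each demand assigned to the nearer of the two):
  {S, R}: total = 1124
  {S, Q}: total = 1135
  {S, T}: total = 1322
  {T, R}: total = 1569
  {S, P}: total = 1626
  {T, Q}: total = 1631
  {T, P}: total = 1969
  {Q, R}: total = 2076
  {Q, P}: total = 2093
  {P, R}: total = 2271
Best pair: {S, R} with total 1124.

{S, R}, total 1124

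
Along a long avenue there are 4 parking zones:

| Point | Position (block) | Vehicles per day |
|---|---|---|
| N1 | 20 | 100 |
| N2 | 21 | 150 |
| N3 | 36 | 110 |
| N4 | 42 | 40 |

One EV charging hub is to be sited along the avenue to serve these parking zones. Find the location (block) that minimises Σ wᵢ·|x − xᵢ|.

For a sum of weighted absolute distances on a line, the optimum is the weighted median (not the mean). Total weight W = 400; half-weight = 200.
Sort by position and accumulate weight:
  block 20 (N1, w=100) → cum 100
  block 21 (N2, w=150) → cum 250  ≥ 200 → median here
  block 36 (N3, w=110) → cum 360
  block 42 (N4, w=40) → cum 400
Optimal location: block 21.

x = 21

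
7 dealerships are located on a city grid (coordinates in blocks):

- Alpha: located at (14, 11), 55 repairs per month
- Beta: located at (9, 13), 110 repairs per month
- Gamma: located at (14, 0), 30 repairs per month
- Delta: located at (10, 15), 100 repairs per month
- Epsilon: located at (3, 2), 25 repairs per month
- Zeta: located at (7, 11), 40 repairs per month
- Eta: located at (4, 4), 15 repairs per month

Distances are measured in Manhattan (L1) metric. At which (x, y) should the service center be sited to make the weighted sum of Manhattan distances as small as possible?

(9, 13)

Manhattan distance separates: Σwᵢ(|x−xᵢ|+|y−yᵢ|) = Σwᵢ|x−xᵢ| + Σwᵢ|y−yᵢ|, so x and y are optimised independently as 1-D weighted medians.
Total weight W = 375; half = 187.5.
x-coordinate, sorted with cumulative weight:
  x=3 (Epsilon, w=25) cum 25
  x=4 (Eta, w=15) cum 40
  x=7 (Zeta, w=40) cum 80
  x=9 (Beta, w=110) cum 190  ← median
  x=10 (Delta, w=100) cum 290
  x=14 (Alpha, w=55) cum 345
  x=14 (Gamma, w=30) cum 375
⇒ x* = 9
y-coordinate, sorted with cumulative weight:
  y=0 (Gamma, w=30) cum 30
  y=2 (Epsilon, w=25) cum 55
  y=4 (Eta, w=15) cum 70
  y=11 (Alpha, w=55) cum 125
  y=11 (Zeta, w=40) cum 165
  y=13 (Beta, w=110) cum 275  ← median
  y=15 (Delta, w=100) cum 375
⇒ y* = 13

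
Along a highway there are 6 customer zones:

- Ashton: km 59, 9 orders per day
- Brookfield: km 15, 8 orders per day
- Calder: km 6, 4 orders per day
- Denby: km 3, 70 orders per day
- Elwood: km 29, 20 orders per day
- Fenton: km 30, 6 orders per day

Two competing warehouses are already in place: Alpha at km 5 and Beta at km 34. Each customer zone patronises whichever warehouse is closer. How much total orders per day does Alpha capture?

The indifferent point is the midpoint (5+34)/2 = 19.5; customer zones left of it (closer to Alpha at 5) go to Alpha, those right go to Beta.
  Denby at 3 (w=70) → Alpha
  Calder at 6 (w=4) → Alpha
  Brookfield at 15 (w=8) → Alpha
  Elwood at 29 (w=20) → Beta
  Fenton at 30 (w=6) → Beta
  Ashton at 59 (w=9) → Beta
Alpha captures 82; Beta captures 35.

82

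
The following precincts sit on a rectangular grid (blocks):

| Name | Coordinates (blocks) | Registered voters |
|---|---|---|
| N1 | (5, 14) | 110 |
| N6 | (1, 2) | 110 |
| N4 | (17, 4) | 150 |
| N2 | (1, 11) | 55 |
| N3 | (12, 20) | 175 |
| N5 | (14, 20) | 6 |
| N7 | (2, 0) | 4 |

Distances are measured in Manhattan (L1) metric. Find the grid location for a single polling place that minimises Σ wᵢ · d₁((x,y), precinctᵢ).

(12, 11)

Manhattan distance separates: Σwᵢ(|x−xᵢ|+|y−yᵢ|) = Σwᵢ|x−xᵢ| + Σwᵢ|y−yᵢ|, so x and y are optimised independently as 1-D weighted medians.
Total weight W = 610; half = 305.
x-coordinate, sorted with cumulative weight:
  x=1 (N6, w=110) cum 110
  x=1 (N2, w=55) cum 165
  x=2 (N7, w=4) cum 169
  x=5 (N1, w=110) cum 279
  x=12 (N3, w=175) cum 454  ← median
  x=14 (N5, w=6) cum 460
  x=17 (N4, w=150) cum 610
⇒ x* = 12
y-coordinate, sorted with cumulative weight:
  y=0 (N7, w=4) cum 4
  y=2 (N6, w=110) cum 114
  y=4 (N4, w=150) cum 264
  y=11 (N2, w=55) cum 319  ← median
  y=14 (N1, w=110) cum 429
  y=20 (N3, w=175) cum 604
  y=20 (N5, w=6) cum 610
⇒ y* = 11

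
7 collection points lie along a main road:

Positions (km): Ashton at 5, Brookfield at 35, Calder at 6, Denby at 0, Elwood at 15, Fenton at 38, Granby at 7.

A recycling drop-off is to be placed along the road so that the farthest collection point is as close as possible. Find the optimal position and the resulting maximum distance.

location 19, max distance 19

The 1-center on a line is the midpoint of the two extreme points: leftmost at 0, rightmost at 38.
Optimal location = (0 + 38)/2 = 19; maximum distance = (38 − 0)/2 = 19.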